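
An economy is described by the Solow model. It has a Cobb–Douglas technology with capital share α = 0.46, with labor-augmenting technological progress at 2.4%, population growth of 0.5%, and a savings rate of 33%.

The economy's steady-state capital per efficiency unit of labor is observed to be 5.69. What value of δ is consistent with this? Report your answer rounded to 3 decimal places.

At the steady state, Δk = 0, so s·k^α = (n + g + δ)·k.
So s / (n + g + δ) = (k*)^(1−α) = 5.69^0.54 = 2.5572.
Therefore n + g + δ = s / 2.5572 = 0.33 / 2.5572 = 0.1290, so δ = 0.1290 − 0.029 = 0.1000.

δ ≈ 0.100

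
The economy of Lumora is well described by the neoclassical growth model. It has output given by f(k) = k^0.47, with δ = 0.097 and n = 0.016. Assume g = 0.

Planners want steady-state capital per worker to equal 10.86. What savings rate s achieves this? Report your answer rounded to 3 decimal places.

In steady state, investment equals break-even investment: s·k^α = (n + δ)·k.
So s / (n + δ) = (k*)^(1−α) = 10.86^0.53 = 3.5399.
Therefore s = 3.5399 × (n + δ) = 3.5399 × 0.113 = 0.4000.

s ≈ 0.400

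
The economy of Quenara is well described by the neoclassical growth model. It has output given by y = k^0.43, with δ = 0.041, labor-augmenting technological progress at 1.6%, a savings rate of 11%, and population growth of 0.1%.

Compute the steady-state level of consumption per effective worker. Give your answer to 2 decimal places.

In steady state, investment equals break-even investment: s·k^α = (n + g + δ)·k.
Dividing both sides by k: k^(1−α) = s / (n + g + δ).
k^0.57 = 0.11 / (0.001 + 0.016 + 0.041) = 0.11 / 0.058 = 1.8966
k* = 1.8966^(1/0.57) ≈ 3.0738
y* = (k*)^α = 3.0738^0.43 ≈ 1.6207
c* = (1 − s)·y* = (1 − 0.11) × 1.6207 ≈ 1.4424

c* ≈ 1.44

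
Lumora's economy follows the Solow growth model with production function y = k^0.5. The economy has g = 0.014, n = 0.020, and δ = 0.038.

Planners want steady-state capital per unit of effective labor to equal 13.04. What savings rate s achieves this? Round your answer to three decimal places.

At the steady state, Δk = 0, so s·k^α = (n + g + δ)·k.
So s / (n + g + δ) = (k*)^(1−α) = 13.04^0.5 = 3.6111.
Therefore s = 3.6111 × (n + g + δ) = 3.6111 × 0.072 = 0.2600.

s ≈ 0.260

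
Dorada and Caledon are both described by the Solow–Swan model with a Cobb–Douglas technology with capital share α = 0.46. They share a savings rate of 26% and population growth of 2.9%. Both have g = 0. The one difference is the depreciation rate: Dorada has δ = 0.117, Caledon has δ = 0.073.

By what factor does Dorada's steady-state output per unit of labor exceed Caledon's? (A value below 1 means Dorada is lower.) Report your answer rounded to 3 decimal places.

Steady-state y* = [s/(n + δ)]^(α/(1−α)), so the ratio is [ (s_D/(n + δ)_D) / (s_C/(n + δ)_C) ]^0.8519.
s_D/(n + δ)_D = 0.26/0.146 = 1.7808; s_C/(n + δ)_C = 0.26/0.102 = 2.5490.
Ratio = (1.7808/2.5490)^0.8519 = 0.6986^0.8519 ≈ 0.7367

y*_D / y*_C ≈ 0.737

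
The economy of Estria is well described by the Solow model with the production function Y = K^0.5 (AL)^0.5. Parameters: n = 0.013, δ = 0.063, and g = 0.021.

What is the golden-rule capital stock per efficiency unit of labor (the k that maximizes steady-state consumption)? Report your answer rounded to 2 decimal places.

The golden rule sets f'(k) = n + g + δ, i.e. α·k^(α−1) = n + g + δ.
So k^(1−α) = α / (n + g + δ) = 0.5 / 0.097 = 5.1546.
k_gold = 5.1546^(1/0.5) ≈ 26.5699

k_gold ≈ 26.57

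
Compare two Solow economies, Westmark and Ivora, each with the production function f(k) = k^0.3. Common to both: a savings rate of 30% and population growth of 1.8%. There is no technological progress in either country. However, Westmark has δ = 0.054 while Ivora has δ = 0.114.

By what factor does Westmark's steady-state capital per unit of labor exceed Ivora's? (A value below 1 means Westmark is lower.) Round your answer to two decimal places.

Steady-state k* = [s/(n + δ)]^(1/(1−α)), so the ratio is [ (s_W/(n + δ)_W) / (s_I/(n + δ)_I) ]^1.4286.
s_W/(n + δ)_W = 0.30/0.072 = 4.1667; s_I/(n + δ)_I = 0.30/0.132 = 2.2727.
Ratio = (4.1667/2.2727)^1.4286 = 1.8334^1.4286 ≈ 2.3773

ratio ≈ 2.38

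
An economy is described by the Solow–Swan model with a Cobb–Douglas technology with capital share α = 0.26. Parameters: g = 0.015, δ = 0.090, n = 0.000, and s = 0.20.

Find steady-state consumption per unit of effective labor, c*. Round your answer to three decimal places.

Steady state requires s·f(k) = (n + g + δ)·k, i.e. s·k^α = (n + g + δ)·k.
Dividing both sides by k: k^(1−α) = s / (n + g + δ).
k^0.74 = 0.20 / (0.000 + 0.015 + 0.090) = 0.20 / 0.105 = 1.9048
k* = 1.9048^(1/0.74) ≈ 2.3888
y* = (k*)^α = 2.3888^0.26 ≈ 1.2541
c* = (1 − s)·y* = (1 − 0.20) × 1.2541 ≈ 1.0033

c* ≈ 1.003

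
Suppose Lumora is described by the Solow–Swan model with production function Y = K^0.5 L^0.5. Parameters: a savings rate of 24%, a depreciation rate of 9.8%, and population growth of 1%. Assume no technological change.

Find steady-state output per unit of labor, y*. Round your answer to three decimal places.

At the steady state, Δk = 0, so s·k^α = (n + δ)·k.
Rearranging, k^(1−α) = s / (n + δ).
k^0.5 = 0.24 / (0.010 + 0.098) = 0.24 / 0.108 = 2.2222
k* = 2.2222^(1/0.5) ≈ 4.9382
y* = (k*)^α = 4.9382^0.5 ≈ 2.2222

y* ≈ 2.222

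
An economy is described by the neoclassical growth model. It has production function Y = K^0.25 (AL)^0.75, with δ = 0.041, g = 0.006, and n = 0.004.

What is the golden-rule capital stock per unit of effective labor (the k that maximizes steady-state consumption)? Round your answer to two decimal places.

k_gold ≈ 8.33

The golden rule sets f'(k) = n + g + δ, i.e. α·k^(α−1) = n + g + δ.
So k^(1−α) = α / (n + g + δ) = 0.25 / 0.051 = 4.9020.
k_gold = 4.9020^(1/0.75) ≈ 8.3272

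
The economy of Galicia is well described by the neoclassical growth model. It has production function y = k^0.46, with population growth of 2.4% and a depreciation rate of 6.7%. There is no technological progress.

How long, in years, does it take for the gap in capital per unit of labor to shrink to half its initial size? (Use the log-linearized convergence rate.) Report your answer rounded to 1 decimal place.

about 14.1 years

Near the steady state the convergence rate is λ = (1 − α)(n + δ).
λ = (1 − 0.46) × 0.091 = 0.54 × 0.091 = 0.04914
Half-life = ln 2 / λ = 0.6931 / 0.04914 ≈ 14.10 years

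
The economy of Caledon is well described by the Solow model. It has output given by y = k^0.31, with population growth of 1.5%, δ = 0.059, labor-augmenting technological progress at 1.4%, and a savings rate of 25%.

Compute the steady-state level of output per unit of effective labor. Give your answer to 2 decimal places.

Steady state requires s·f(k) = (n + g + δ)·k, i.e. s·k^α = (n + g + δ)·k.
Rearranging, k^(1−α) = s / (n + g + δ).
k^0.69 = 0.25 / (0.015 + 0.014 + 0.059) = 0.25 / 0.088 = 2.8409
k* = 2.8409^(1/0.69) ≈ 4.5413
y* = (k*)^α = 4.5413^0.31 ≈ 1.5985

y* ≈ 1.60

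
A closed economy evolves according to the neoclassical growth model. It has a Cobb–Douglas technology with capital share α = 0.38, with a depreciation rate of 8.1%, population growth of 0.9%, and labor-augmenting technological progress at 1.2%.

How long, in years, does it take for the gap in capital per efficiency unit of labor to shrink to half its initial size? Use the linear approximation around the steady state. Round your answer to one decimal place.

Near the steady state the convergence rate is λ = (1 − α)(n + g + δ).
λ = (1 − 0.38) × 0.102 = 0.62 × 0.102 = 0.06324
Half-life = ln 2 / λ = 0.6931 / 0.06324 ≈ 10.96 years

half-life ≈ 11.0 years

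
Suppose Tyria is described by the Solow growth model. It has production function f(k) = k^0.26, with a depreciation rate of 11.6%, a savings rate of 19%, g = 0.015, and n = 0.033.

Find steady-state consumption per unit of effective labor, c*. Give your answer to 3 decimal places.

In steady state, investment equals break-even investment: s·k^α = (n + g + δ)·k.
Rearranging, k^(1−α) = s / (n + g + δ).
k^0.74 = 0.19 / (0.033 + 0.015 + 0.116) = 0.19 / 0.164 = 1.1585
k* = 1.1585^(1/0.74) ≈ 1.2200
y* = (k*)^α = 1.2200^0.26 ≈ 1.0531
c* = (1 − s)·y* = (1 − 0.19) × 1.0531 ≈ 0.8530

c* ≈ 0.853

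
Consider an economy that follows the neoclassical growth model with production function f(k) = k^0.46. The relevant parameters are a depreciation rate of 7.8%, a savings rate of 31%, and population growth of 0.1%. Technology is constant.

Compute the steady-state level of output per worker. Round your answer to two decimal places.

In steady state, investment equals break-even investment: s·k^α = (n + δ)·k.
Rearranging, k^(1−α) = s / (n + δ).
k^0.54 = 0.31 / (0.001 + 0.078) = 0.31 / 0.079 = 3.9241
k* = 3.9241^(1/0.54) ≈ 12.5753
y* = (k*)^α = 12.5753^0.46 ≈ 3.2046

y* ≈ 3.20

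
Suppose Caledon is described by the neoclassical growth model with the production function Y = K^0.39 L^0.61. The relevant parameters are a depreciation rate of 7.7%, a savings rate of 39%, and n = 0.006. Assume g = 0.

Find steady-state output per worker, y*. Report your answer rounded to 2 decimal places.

Steady state requires s·f(k) = (n + δ)·k, i.e. s·k^α = (n + δ)·k.
Rearranging, k^(1−α) = s / (n + δ).
k^0.61 = 0.39 / (0.006 + 0.077) = 0.39 / 0.083 = 4.6988
k* = 4.6988^(1/0.61) ≈ 12.6362
y* = (k*)^α = 12.6362^0.39 ≈ 2.6892

y* ≈ 2.69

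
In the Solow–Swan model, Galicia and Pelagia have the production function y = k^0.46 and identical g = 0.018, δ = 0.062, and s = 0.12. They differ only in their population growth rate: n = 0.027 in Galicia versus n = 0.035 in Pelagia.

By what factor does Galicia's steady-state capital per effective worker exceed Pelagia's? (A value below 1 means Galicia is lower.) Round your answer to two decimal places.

k*_G / k*_P ≈ 1.14

Steady-state k* = [s/(n + g + δ)]^(1/(1−α)), so the ratio is [ (s_G/(n + g + δ)_G) / (s_P/(n + g + δ)_P) ]^1.8519.
s_G/(n + g + δ)_G = 0.12/0.107 = 1.1215; s_P/(n + g + δ)_P = 0.12/0.115 = 1.0435.
Ratio = (1.1215/1.0435)^1.8519 = 1.0747^1.8519 ≈ 1.1427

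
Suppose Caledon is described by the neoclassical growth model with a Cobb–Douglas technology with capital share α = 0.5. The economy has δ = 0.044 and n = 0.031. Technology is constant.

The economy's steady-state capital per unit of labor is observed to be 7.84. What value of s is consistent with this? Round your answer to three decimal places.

s ≈ 0.210

At the steady state, Δk = 0, so s·k^α = (n + δ)·k.
So s / (n + δ) = (k*)^(1−α) = 7.84^0.5 = 2.8000.
Therefore s = 2.8000 × (n + δ) = 2.8000 × 0.075 = 0.2100.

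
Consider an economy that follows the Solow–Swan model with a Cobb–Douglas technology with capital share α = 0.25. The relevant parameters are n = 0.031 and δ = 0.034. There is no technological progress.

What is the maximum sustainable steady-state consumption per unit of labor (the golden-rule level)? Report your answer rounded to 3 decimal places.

c_gold ≈ 1.175

At the golden rule, f'(k) = n + δ, so α·k^(α−1) = n + δ and k_gold = (α/(n + δ))^(1/(1−α)).
k_gold = (0.25/0.065)^(1/0.75) = 3.8462^1.3333 ≈ 6.0259
c_gold = f(k_gold) − (n + δ)·k_gold = 1.5668 − 0.065×6.0259 ≈ 1.1751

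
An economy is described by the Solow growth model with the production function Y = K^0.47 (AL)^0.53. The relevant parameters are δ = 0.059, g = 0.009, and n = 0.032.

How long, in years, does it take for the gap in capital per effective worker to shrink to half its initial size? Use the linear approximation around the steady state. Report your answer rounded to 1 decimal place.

about 13.1 years

Near the steady state the convergence rate is λ = (1 − α)(n + g + δ).
λ = (1 − 0.47) × 0.100 = 0.53 × 0.100 = 0.0530
Half-life = ln 2 / λ = 0.6931 / 0.0530 ≈ 13.08 years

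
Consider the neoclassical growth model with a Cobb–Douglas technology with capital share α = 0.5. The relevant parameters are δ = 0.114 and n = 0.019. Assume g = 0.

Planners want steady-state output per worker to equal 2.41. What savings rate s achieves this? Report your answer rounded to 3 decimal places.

s ≈ 0.321

At the steady state, Δk = 0, so s·k^α = (n + δ)·k.
Since y* = [s/(n + δ)]^(α/(1−α)), we have s/(n + δ) = (y*)^((1−α)/α) = 2.41^1 = 2.4100.
Therefore s = 2.4100 × (n + δ) = 2.4100 × 0.133 = 0.3205.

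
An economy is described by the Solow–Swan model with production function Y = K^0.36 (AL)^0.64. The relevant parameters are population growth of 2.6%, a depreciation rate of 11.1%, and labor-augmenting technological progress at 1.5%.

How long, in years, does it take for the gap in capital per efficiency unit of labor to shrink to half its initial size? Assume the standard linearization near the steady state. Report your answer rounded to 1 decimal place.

half-life ≈ 7.1 years

Near the steady state the convergence rate is λ = (1 − α)(n + g + δ).
λ = (1 − 0.36) × 0.152 = 0.64 × 0.152 = 0.09728
Half-life = ln 2 / λ = 0.6931 / 0.09728 ≈ 7.12 years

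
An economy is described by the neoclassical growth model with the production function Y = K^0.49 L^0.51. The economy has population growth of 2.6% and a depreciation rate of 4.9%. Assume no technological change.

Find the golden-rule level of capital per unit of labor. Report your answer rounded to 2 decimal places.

The golden rule sets f'(k) = n + δ, i.e. α·k^(α−1) = n + δ.
So k^(1−α) = α / (n + δ) = 0.49 / 0.075 = 6.5333.
k_gold = 6.5333^(1/0.51) ≈ 39.6551

k_gold ≈ 39.66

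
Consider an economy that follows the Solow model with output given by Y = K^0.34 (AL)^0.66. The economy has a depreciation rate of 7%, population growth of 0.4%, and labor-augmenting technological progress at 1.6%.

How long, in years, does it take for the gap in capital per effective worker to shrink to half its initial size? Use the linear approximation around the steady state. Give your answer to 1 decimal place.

t_½ ≈ 11.7 years

Near the steady state the convergence rate is λ = (1 − α)(n + g + δ).
λ = (1 − 0.34) × 0.090 = 0.66 × 0.090 = 0.0594
Half-life = ln 2 / λ = 0.6931 / 0.0594 ≈ 11.67 years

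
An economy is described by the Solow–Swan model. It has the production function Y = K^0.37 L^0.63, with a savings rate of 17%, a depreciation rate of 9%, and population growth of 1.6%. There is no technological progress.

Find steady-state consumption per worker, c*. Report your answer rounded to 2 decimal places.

In steady state, investment equals break-even investment: s·k^α = (n + δ)·k.
Dividing both sides by k: k^(1−α) = s / (n + δ).
k^0.63 = 0.17 / (0.016 + 0.090) = 0.17 / 0.106 = 1.6038
k* = 1.6038^(1/0.63) ≈ 2.1166
y* = (k*)^α = 2.1166^0.37 ≈ 1.3197
c* = (1 − s)·y* = (1 − 0.17) × 1.3197 ≈ 1.0954

c* = 1.10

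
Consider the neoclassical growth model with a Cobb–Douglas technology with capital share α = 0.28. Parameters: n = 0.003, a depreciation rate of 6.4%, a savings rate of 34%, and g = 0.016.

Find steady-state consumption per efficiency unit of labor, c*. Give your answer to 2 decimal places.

At the steady state, Δk = 0, so s·k^α = (n + g + δ)·k.
Dividing both sides by k: k^(1−α) = s / (n + g + δ).
k^0.72 = 0.34 / (0.003 + 0.016 + 0.064) = 0.34 / 0.083 = 4.0964
k* = 4.0964^(1/0.72) ≈ 7.0886
y* = (k*)^α = 7.0886^0.28 ≈ 1.7304
c* = (1 − s)·y* = (1 − 0.34) × 1.7304 ≈ 1.1421

c* ≈ 1.14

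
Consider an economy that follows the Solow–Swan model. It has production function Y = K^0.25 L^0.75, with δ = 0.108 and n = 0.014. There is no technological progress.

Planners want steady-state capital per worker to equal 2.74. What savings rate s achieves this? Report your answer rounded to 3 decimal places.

s ≈ 0.260

Steady state requires s·f(k) = (n + δ)·k, i.e. s·k^α = (n + δ)·k.
So s / (n + δ) = (k*)^(1−α) = 2.74^0.75 = 2.1297.
Therefore s = 2.1297 × (n + δ) = 2.1297 × 0.122 = 0.2598.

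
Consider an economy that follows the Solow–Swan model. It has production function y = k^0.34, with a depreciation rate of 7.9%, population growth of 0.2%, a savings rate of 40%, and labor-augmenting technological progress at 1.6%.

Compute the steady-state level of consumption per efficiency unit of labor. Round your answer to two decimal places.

At the steady state, Δk = 0, so s·k^α = (n + g + δ)·k.
Dividing both sides by k: k^(1−α) = s / (n + g + δ).
k^0.66 = 0.40 / (0.002 + 0.016 + 0.079) = 0.40 / 0.097 = 4.1237
k* = 4.1237^(1/0.66) ≈ 8.5557
y* = (k*)^α = 8.5557^0.34 ≈ 2.0748
c* = (1 − s)·y* = (1 − 0.40) × 2.0748 ≈ 1.2449

c* = 1.24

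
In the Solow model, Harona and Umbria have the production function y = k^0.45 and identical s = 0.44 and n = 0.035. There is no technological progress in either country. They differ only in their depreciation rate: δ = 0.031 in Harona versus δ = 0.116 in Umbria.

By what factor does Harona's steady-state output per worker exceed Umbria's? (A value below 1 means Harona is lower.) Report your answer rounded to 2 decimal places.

Steady-state y* = [s/(n + δ)]^(α/(1−α)), so the ratio is [ (s_H/(n + δ)_H) / (s_U/(n + δ)_U) ]^0.8182.
s_H/(n + δ)_H = 0.44/0.066 = 6.6667; s_U/(n + δ)_U = 0.44/0.151 = 2.9139.
Ratio = (6.6667/2.9139)^0.8182 = 2.2879^0.8182 ≈ 1.9683

y*_H / y*_U ≈ 1.97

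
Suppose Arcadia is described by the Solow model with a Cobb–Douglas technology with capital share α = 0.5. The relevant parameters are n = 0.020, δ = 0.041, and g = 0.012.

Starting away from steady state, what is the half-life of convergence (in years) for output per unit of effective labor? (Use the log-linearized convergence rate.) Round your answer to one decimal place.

half-life ≈ 19.0 years

Near the steady state the convergence rate is λ = (1 − α)(n + g + δ).
λ = (1 − 0.5) × 0.073 = 0.5 × 0.073 = 0.0365
Half-life = ln 2 / λ = 0.6931 / 0.0365 ≈ 18.99 years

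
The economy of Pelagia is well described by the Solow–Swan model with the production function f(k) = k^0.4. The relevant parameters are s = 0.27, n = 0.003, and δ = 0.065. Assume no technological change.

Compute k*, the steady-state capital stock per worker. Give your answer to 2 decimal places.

k* ≈ 9.96

Steady state requires s·f(k) = (n + δ)·k, i.e. s·k^α = (n + δ)·k.
Dividing both sides by k: k^(1−α) = s / (n + δ).
k^0.6 = 0.27 / (0.003 + 0.065) = 0.27 / 0.068 = 3.9706
k* = 3.9706^(1/0.6) ≈ 9.9562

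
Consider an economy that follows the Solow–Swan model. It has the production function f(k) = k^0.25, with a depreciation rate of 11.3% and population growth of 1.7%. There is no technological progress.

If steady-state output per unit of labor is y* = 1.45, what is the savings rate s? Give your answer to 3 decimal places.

At the steady state, Δk = 0, so s·k^α = (n + δ)·k.
Since y* = [s/(n + δ)]^(α/(1−α)), we have s/(n + δ) = (y*)^((1−α)/α) = 1.45^3 = 3.0486.
Therefore s = 3.0486 × (n + δ) = 3.0486 × 0.130 = 0.3963.

s ≈ 0.396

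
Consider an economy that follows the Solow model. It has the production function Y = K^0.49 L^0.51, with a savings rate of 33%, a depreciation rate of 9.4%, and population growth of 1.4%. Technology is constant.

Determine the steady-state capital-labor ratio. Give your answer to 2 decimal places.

k* ≈ 8.94

Steady state requires s·f(k) = (n + δ)·k, i.e. s·k^α = (n + δ)·k.
Rearranging, k^(1−α) = s / (n + δ).
k^0.51 = 0.33 / (0.014 + 0.094) = 0.33 / 0.108 = 3.0556
k* = 3.0556^(1/0.51) ≈ 8.9365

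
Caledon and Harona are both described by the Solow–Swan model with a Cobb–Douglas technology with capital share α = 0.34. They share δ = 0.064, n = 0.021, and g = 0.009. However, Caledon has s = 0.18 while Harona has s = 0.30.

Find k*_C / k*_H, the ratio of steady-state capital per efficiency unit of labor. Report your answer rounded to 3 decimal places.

Steady-state k* = [s/(n + g + δ)]^(1/(1−α)), so the ratio is [ (s_C/(n + g + δ)_C) / (s_H/(n + g + δ)_H) ]^1.5152.
s_C/(n + g + δ)_C = 0.18/0.094 = 1.9149; s_H/(n + g + δ)_H = 0.30/0.094 = 3.1915.
Ratio = (1.9149/3.1915)^1.5152 = 0.6000^1.5152 ≈ 0.4612

ratio ≈ 0.461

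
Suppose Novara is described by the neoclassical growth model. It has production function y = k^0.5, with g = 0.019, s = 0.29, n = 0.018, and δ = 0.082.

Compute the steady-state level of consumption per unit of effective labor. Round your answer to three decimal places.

c* ≈ 1.730

In steady state, investment equals break-even investment: s·k^α = (n + g + δ)·k.
Rearranging, k^(1−α) = s / (n + g + δ).
k^0.5 = 0.29 / (0.018 + 0.019 + 0.082) = 0.29 / 0.119 = 2.4370
k* = 2.4370^(1/0.5) ≈ 5.9390
y* = (k*)^α = 5.9390^0.5 ≈ 2.4370
c* = (1 − s)·y* = (1 − 0.29) × 2.4370 ≈ 1.7303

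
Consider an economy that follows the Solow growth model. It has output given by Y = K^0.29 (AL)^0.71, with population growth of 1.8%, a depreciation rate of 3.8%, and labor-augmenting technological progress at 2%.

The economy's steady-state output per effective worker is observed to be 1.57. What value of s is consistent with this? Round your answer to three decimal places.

At the steady state, Δk = 0, so s·k^α = (n + g + δ)·k.
Since y* = [s/(n + g + δ)]^(α/(1−α)), we have s/(n + g + δ) = (y*)^((1−α)/α) = 1.57^2.4483 = 3.0173.
Therefore s = 3.0173 × (n + g + δ) = 3.0173 × 0.076 = 0.2293.

s ≈ 0.229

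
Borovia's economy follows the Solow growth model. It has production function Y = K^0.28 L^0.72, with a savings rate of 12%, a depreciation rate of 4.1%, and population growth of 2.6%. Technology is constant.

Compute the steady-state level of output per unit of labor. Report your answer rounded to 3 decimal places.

At the steady state, Δk = 0, so s·k^α = (n + δ)·k.
Rearranging, k^(1−α) = s / (n + δ).
k^0.72 = 0.12 / (0.026 + 0.041) = 0.12 / 0.067 = 1.7910
k* = 1.7910^(1/0.72) ≈ 2.2466
y* = (k*)^α = 2.2466^0.28 ≈ 1.2544

y* ≈ 1.254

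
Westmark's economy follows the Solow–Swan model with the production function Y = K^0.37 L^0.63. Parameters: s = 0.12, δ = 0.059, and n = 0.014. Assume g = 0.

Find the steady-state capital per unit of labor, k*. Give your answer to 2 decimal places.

k* = 2.20

Steady state requires s·f(k) = (n + δ)·k, i.e. s·k^α = (n + δ)·k.
Dividing both sides by k: k^(1−α) = s / (n + δ).
k^0.63 = 0.12 / (0.014 + 0.059) = 0.12 / 0.073 = 1.6438
k* = 1.6438^(1/0.63) ≈ 2.2010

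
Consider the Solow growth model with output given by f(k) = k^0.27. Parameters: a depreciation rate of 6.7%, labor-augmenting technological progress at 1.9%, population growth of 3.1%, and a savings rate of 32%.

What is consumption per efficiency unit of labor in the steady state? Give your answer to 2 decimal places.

Steady state requires s·f(k) = (n + g + δ)·k, i.e. s·k^α = (n + g + δ)·k.
Dividing both sides by k: k^(1−α) = s / (n + g + δ).
k^0.73 = 0.32 / (0.031 + 0.019 + 0.067) = 0.32 / 0.117 = 2.7350
k* = 2.7350^(1/0.73) ≈ 3.9680
y* = (k*)^α = 3.9680^0.27 ≈ 1.4508
c* = (1 − s)·y* = (1 − 0.32) × 1.4508 ≈ 0.9865

c* = 0.99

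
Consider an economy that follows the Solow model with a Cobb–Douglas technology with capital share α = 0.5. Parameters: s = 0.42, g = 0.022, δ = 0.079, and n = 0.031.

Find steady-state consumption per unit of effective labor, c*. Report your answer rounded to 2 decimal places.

At the steady state, Δk = 0, so s·k^α = (n + g + δ)·k.
Dividing both sides by k: k^(1−α) = s / (n + g + δ).
k^0.5 = 0.42 / (0.031 + 0.022 + 0.079) = 0.42 / 0.132 = 3.1818
k* = 3.1818^(1/0.5) ≈ 10.1239
y* = (k*)^α = 10.1239^0.5 ≈ 3.1818
c* = (1 − s)·y* = (1 − 0.42) × 3.1818 ≈ 1.8454

c* ≈ 1.85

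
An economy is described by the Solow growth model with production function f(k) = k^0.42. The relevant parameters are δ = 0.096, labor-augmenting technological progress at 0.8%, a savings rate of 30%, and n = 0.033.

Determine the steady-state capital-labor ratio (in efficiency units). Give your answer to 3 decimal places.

k* ≈ 3.863

At the steady state, Δk = 0, so s·k^α = (n + g + δ)·k.
Dividing both sides by k: k^(1−α) = s / (n + g + δ).
k^0.58 = 0.30 / (0.033 + 0.008 + 0.096) = 0.30 / 0.137 = 2.1898
k* = 2.1898^(1/0.58) ≈ 3.8628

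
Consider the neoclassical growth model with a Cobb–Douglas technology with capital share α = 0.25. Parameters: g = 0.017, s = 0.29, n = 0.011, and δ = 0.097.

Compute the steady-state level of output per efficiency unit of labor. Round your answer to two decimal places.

y* = 1.32

In steady state, investment equals break-even investment: s·k^α = (n + g + δ)·k.
Rearranging, k^(1−α) = s / (n + g + δ).
k^0.75 = 0.29 / (0.011 + 0.017 + 0.097) = 0.29 / 0.125 = 2.3200
k* = 2.3200^(1/0.75) ≈ 3.0713
y* = (k*)^α = 3.0713^0.25 ≈ 1.3238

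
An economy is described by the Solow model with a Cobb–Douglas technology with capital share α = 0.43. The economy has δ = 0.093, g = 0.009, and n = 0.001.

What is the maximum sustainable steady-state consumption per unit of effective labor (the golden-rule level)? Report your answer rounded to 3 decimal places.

At the golden rule, f'(k) = n + g + δ, so α·k^(α−1) = n + g + δ and k_gold = (α/(n + g + δ))^(1/(1−α)).
k_gold = (0.43/0.103)^(1/0.57) = 4.1748^1.7544 ≈ 12.2700
c_gold = f(k_gold) − (n + g + δ)·k_gold = 2.9390 − 0.103×12.2700 ≈ 1.6752

c_gold ≈ 1.675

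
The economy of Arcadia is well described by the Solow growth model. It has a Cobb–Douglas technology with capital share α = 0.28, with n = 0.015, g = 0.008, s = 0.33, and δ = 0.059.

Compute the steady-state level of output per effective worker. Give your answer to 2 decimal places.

y* = 1.72

Steady state requires s·f(k) = (n + g + δ)·k, i.e. s·k^α = (n + g + δ)·k.
Dividing both sides by k: k^(1−α) = s / (n + g + δ).
k^0.72 = 0.33 / (0.015 + 0.008 + 0.059) = 0.33 / 0.082 = 4.0244
k* = 4.0244^(1/0.72) ≈ 6.9161
y* = (k*)^α = 6.9161^0.28 ≈ 1.7185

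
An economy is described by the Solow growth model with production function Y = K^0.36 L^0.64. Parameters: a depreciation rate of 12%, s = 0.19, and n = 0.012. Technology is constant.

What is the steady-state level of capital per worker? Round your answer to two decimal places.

k* ≈ 1.77

In steady state, investment equals break-even investment: s·k^α = (n + δ)·k.
Dividing both sides by k: k^(1−α) = s / (n + δ).
k^0.64 = 0.19 / (0.012 + 0.120) = 0.19 / 0.132 = 1.4394
k* = 1.4394^(1/0.64) ≈ 1.7667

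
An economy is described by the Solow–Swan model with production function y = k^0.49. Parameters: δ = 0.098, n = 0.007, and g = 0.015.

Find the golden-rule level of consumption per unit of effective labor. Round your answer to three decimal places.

c_gold ≈ 1.971

At the golden rule, f'(k) = n + g + δ, so α·k^(α−1) = n + g + δ and k_gold = (α/(n + g + δ))^(1/(1−α)).
k_gold = (0.49/0.120)^(1/0.51) = 4.0833^1.9608 ≈ 15.7787
c_gold = f(k_gold) − (n + g + δ)·k_gold = 3.8642 − 0.120×15.7787 ≈ 1.9708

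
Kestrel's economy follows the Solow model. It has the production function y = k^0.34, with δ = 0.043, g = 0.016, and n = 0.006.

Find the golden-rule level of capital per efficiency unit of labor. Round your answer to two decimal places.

The golden rule sets f'(k) = n + g + δ, i.e. α·k^(α−1) = n + g + δ.
So k^(1−α) = α / (n + g + δ) = 0.34 / 0.065 = 5.2308.
k_gold = 5.2308^(1/0.66) ≈ 12.2670

k_gold ≈ 12.27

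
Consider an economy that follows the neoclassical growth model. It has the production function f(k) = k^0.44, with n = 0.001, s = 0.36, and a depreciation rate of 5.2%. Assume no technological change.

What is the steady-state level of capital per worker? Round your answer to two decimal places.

k* ≈ 30.60

Steady state requires s·f(k) = (n + δ)·k, i.e. s·k^α = (n + δ)·k.
Rearranging, k^(1−α) = s / (n + δ).
k^0.56 = 0.36 / (0.001 + 0.052) = 0.36 / 0.053 = 6.7925
k* = 6.7925^(1/0.56) ≈ 30.6032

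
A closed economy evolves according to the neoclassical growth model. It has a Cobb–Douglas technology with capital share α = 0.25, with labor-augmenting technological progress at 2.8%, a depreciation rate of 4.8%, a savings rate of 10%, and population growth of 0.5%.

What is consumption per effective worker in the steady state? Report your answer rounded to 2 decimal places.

c* ≈ 0.97

Steady state requires s·f(k) = (n + g + δ)·k, i.e. s·k^α = (n + g + δ)·k.
Dividing both sides by k: k^(1−α) = s / (n + g + δ).
k^0.75 = 0.10 / (0.005 + 0.028 + 0.048) = 0.10 / 0.081 = 1.2346
k* = 1.2346^(1/0.75) ≈ 1.3244
y* = (k*)^α = 1.3244^0.25 ≈ 1.0728
c* = (1 − s)·y* = (1 − 0.10) × 1.0728 ≈ 0.9655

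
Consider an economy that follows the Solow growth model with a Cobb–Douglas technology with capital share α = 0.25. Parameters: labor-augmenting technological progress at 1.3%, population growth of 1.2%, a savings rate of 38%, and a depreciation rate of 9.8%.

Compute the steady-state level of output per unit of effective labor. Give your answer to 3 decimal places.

Steady state requires s·f(k) = (n + g + δ)·k, i.e. s·k^α = (n + g + δ)·k.
Dividing both sides by k: k^(1−α) = s / (n + g + δ).
k^0.75 = 0.38 / (0.012 + 0.013 + 0.098) = 0.38 / 0.123 = 3.0894
k* = 3.0894^(1/0.75) ≈ 4.4995
y* = (k*)^α = 4.4995^0.25 ≈ 1.4564

y* = 1.456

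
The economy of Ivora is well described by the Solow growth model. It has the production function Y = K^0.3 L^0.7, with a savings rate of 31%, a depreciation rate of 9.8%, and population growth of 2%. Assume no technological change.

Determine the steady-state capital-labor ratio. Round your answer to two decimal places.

At the steady state, Δk = 0, so s·k^α = (n + δ)·k.
Rearranging, k^(1−α) = s / (n + δ).
k^0.7 = 0.31 / (0.020 + 0.098) = 0.31 / 0.118 = 2.6271
k* = 2.6271^(1/0.7) ≈ 3.9742

k* = 3.97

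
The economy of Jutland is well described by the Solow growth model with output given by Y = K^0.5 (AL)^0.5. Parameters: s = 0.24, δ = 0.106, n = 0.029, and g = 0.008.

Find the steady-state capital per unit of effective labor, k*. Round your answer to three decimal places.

At the steady state, Δk = 0, so s·k^α = (n + g + δ)·k.
Rearranging, k^(1−α) = s / (n + g + δ).
k^0.5 = 0.24 / (0.029 + 0.008 + 0.106) = 0.24 / 0.143 = 1.6783
k* = 1.6783^(1/0.5) ≈ 2.8167

k* = 2.817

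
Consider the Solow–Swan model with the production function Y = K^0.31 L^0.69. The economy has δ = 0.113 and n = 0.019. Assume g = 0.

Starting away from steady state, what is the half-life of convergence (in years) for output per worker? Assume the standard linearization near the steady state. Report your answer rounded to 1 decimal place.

about 7.6 years

Near the steady state the convergence rate is λ = (1 − α)(n + δ).
λ = (1 − 0.31) × 0.132 = 0.69 × 0.132 = 0.09108
Half-life = ln 2 / λ = 0.6931 / 0.09108 ≈ 7.61 years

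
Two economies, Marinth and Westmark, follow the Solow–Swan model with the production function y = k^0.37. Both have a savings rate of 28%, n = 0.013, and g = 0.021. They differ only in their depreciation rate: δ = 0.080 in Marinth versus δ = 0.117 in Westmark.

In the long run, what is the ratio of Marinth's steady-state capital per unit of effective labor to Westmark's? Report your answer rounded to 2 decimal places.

k*_M / k*_W ≈ 1.56

Steady-state k* = [s/(n + g + δ)]^(1/(1−α)), so the ratio is [ (s_M/(n + g + δ)_M) / (s_W/(n + g + δ)_W) ]^1.5873.
s_M/(n + g + δ)_M = 0.28/0.114 = 2.4561; s_W/(n + g + δ)_W = 0.28/0.151 = 1.8543.
Ratio = (2.4561/1.8543)^1.5873 = 1.3245^1.5873 ≈ 1.5622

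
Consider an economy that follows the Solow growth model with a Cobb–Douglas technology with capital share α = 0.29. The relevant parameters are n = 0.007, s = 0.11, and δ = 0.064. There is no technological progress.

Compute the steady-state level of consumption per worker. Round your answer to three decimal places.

At the steady state, Δk = 0, so s·k^α = (n + δ)·k.
Rearranging, k^(1−α) = s / (n + δ).
k^0.71 = 0.11 / (0.007 + 0.064) = 0.11 / 0.071 = 1.5493
k* = 1.5493^(1/0.71) ≈ 1.8527
y* = (k*)^α = 1.8527^0.29 ≈ 1.1958
c* = (1 − s)·y* = (1 − 0.11) × 1.1958 ≈ 1.0643

c* = 1.064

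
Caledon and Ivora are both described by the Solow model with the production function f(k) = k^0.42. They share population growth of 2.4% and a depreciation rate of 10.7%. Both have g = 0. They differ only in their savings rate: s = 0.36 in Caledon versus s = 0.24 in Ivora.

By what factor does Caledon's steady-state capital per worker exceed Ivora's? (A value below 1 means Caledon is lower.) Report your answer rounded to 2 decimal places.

k*_C / k*_I ≈ 2.01

Steady-state k* = [s/(n + δ)]^(1/(1−α)), so the ratio is [ (s_C/(n + δ)_C) / (s_I/(n + δ)_I) ]^1.7241.
s_C/(n + δ)_C = 0.36/0.131 = 2.7481; s_I/(n + δ)_I = 0.24/0.131 = 1.8321.
Ratio = (2.7481/1.8321)^1.7241 = 1.5000^1.7241 ≈ 2.0119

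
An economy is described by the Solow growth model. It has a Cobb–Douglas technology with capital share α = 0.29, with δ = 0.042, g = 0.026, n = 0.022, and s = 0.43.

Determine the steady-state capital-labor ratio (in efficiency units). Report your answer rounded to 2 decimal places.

Steady state requires s·f(k) = (n + g + δ)·k, i.e. s·k^α = (n + g + δ)·k.
Rearranging, k^(1−α) = s / (n + g + δ).
k^0.71 = 0.43 / (0.022 + 0.026 + 0.042) = 0.43 / 0.090 = 4.7778
k* = 4.7778^(1/0.71) ≈ 9.0502

k* ≈ 9.05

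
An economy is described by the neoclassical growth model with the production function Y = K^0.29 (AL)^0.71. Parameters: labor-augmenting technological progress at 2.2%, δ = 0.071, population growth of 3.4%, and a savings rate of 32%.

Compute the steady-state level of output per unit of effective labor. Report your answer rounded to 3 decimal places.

y* ≈ 1.459

In steady state, investment equals break-even investment: s·k^α = (n + g + δ)·k.
Rearranging, k^(1−α) = s / (n + g + δ).
k^0.71 = 0.32 / (0.034 + 0.022 + 0.071) = 0.32 / 0.127 = 2.5197
k* = 2.5197^(1/0.71) ≈ 3.6752
y* = (k*)^α = 3.6752^0.29 ≈ 1.4586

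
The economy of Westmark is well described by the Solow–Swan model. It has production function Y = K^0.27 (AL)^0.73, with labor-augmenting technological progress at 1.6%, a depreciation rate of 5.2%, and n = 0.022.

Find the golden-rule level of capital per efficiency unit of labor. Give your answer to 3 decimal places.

The golden rule sets f'(k) = n + g + δ, i.e. α·k^(α−1) = n + g + δ.
So k^(1−α) = α / (n + g + δ) = 0.27 / 0.090 = 3.0000.
k_gold = 3.0000^(1/0.73) ≈ 4.5039

k_gold ≈ 4.504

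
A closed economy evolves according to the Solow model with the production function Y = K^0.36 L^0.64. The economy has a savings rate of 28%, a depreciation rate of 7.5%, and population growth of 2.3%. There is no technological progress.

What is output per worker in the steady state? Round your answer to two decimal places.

y* ≈ 1.80

In steady state, investment equals break-even investment: s·k^α = (n + δ)·k.
Rearranging, k^(1−α) = s / (n + δ).
k^0.64 = 0.28 / (0.023 + 0.075) = 0.28 / 0.098 = 2.8571
k* = 2.8571^(1/0.64) ≈ 5.1568
y* = (k*)^α = 5.1568^0.36 ≈ 1.8049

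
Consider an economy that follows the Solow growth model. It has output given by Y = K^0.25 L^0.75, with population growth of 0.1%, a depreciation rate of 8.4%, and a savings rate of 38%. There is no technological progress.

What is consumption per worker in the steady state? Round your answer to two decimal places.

c* ≈ 1.02

At the steady state, Δk = 0, so s·k^α = (n + δ)·k.
Dividing both sides by k: k^(1−α) = s / (n + δ).
k^0.75 = 0.38 / (0.001 + 0.084) = 0.38 / 0.085 = 4.4706
k* = 4.4706^(1/0.75) ≈ 7.3647
y* = (k*)^α = 7.3647^0.25 ≈ 1.6474
c* = (1 − s)·y* = (1 − 0.38) × 1.6474 ≈ 1.0214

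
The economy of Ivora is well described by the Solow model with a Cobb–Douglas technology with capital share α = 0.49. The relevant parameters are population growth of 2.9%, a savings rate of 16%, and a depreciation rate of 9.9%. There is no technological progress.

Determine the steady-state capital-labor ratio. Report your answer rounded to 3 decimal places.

At the steady state, Δk = 0, so s·k^α = (n + δ)·k.
Dividing both sides by k: k^(1−α) = s / (n + δ).
k^0.51 = 0.16 / (0.029 + 0.099) = 0.16 / 0.128 = 1.2500
k* = 1.2500^(1/0.51) ≈ 1.5489

k* ≈ 1.549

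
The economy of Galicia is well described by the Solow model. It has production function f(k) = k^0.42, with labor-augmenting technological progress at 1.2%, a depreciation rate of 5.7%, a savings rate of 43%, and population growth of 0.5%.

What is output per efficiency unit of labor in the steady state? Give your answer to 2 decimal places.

Steady state requires s·f(k) = (n + g + δ)·k, i.e. s·k^α = (n + g + δ)·k.
Dividing both sides by k: k^(1−α) = s / (n + g + δ).
k^0.58 = 0.43 / (0.005 + 0.012 + 0.057) = 0.43 / 0.074 = 5.8108
k* = 5.8108^(1/0.58) ≈ 20.7801
y* = (k*)^α = 20.7801^0.42 ≈ 3.5761

y* = 3.58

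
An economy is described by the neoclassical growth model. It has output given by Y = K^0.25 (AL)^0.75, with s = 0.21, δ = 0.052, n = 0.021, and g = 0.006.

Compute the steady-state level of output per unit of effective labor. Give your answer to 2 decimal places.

y* = 1.39

At the steady state, Δk = 0, so s·k^α = (n + g + δ)·k.
Rearranging, k^(1−α) = s / (n + g + δ).
k^0.75 = 0.21 / (0.021 + 0.006 + 0.052) = 0.21 / 0.079 = 2.6582
k* = 2.6582^(1/0.75) ≈ 3.6823
y* = (k*)^α = 3.6823^0.25 ≈ 1.3853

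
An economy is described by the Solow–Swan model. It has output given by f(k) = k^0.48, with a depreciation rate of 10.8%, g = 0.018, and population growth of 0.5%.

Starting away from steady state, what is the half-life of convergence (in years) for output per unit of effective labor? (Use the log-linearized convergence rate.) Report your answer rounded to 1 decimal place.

half-life ≈ 10.2 years

Near the steady state the convergence rate is λ = (1 − α)(n + g + δ).
λ = (1 − 0.48) × 0.131 = 0.52 × 0.131 = 0.06812
Half-life = ln 2 / λ = 0.6931 / 0.06812 ≈ 10.17 years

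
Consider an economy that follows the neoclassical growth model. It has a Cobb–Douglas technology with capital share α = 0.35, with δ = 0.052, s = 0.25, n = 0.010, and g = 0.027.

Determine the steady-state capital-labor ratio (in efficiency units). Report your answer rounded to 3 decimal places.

k* = 4.899

Steady state requires s·f(k) = (n + g + δ)·k, i.e. s·k^α = (n + g + δ)·k.
Rearranging, k^(1−α) = s / (n + g + δ).
k^0.65 = 0.25 / (0.010 + 0.027 + 0.052) = 0.25 / 0.089 = 2.8090
k* = 2.8090^(1/0.65) ≈ 4.8987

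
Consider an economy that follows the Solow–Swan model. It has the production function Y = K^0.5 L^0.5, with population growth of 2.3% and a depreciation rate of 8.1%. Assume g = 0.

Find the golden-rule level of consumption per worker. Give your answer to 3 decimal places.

At the golden rule, f'(k) = n + δ, so α·k^(α−1) = n + δ and k_gold = (α/(n + δ))^(1/(1−α)).
k_gold = (0.5/0.104)^(1/0.5) = 4.8077^2 ≈ 23.1140
c_gold = f(k_gold) − (n + δ)·k_gold = 4.8077 − 0.104×23.1140 ≈ 2.4038

c_gold ≈ 2.404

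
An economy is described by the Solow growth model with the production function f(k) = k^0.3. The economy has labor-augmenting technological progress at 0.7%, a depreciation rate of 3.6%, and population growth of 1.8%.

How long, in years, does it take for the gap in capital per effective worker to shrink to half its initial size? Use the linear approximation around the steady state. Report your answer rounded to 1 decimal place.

t_½ ≈ 16.2 years

Near the steady state the convergence rate is λ = (1 − α)(n + g + δ).
λ = (1 − 0.3) × 0.061 = 0.7 × 0.061 = 0.0427
Half-life = ln 2 / λ = 0.6931 / 0.0427 ≈ 16.23 years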